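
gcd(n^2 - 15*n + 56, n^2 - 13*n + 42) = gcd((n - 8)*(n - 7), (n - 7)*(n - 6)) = n - 7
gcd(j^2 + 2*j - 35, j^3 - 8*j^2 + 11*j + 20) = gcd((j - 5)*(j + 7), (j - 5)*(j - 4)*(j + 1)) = j - 5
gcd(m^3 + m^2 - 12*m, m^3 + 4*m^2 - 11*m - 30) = m - 3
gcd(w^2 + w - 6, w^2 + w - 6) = w^2 + w - 6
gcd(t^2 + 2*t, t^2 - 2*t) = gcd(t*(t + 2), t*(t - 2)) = t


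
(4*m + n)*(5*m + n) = 20*m^2 + 9*m*n + n^2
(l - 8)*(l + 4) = l^2 - 4*l - 32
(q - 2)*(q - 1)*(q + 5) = q^3 + 2*q^2 - 13*q + 10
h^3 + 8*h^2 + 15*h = h*(h + 3)*(h + 5)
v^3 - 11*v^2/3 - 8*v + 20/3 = (v - 5)*(v - 2/3)*(v + 2)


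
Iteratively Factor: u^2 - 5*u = (u)*(u - 5)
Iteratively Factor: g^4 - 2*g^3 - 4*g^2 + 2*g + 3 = (g + 1)*(g^3 - 3*g^2 - g + 3) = (g - 1)*(g + 1)*(g^2 - 2*g - 3) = (g - 3)*(g - 1)*(g + 1)*(g + 1)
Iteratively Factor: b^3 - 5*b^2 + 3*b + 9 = (b - 3)*(b^2 - 2*b - 3) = (b - 3)^2*(b + 1)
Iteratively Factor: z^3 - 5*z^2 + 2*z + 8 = (z - 2)*(z^2 - 3*z - 4) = (z - 4)*(z - 2)*(z + 1)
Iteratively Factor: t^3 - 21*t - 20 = (t - 5)*(t^2 + 5*t + 4) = (t - 5)*(t + 4)*(t + 1)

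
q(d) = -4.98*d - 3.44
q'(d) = -4.98000000000000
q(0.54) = -6.13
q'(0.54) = -4.98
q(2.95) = -18.13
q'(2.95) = -4.98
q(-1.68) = 4.93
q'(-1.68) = -4.98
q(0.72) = -7.03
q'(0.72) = -4.98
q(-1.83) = 5.67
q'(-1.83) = -4.98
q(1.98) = -13.30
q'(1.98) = -4.98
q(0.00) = -3.44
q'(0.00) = -4.98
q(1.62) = -11.51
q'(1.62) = -4.98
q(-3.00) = 11.50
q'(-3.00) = -4.98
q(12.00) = -63.20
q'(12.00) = -4.98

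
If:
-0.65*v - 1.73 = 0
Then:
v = -2.66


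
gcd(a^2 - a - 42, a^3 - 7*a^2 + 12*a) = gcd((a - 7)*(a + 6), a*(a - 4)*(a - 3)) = 1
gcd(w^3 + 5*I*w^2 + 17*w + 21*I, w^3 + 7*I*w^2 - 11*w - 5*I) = w + I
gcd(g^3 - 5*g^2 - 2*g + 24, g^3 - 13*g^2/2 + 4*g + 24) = g - 4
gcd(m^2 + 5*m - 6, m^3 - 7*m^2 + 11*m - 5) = m - 1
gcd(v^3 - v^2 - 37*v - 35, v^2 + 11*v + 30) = v + 5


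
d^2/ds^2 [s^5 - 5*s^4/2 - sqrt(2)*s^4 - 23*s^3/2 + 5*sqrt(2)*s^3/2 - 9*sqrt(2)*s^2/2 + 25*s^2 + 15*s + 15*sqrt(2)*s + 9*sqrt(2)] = 20*s^3 - 30*s^2 - 12*sqrt(2)*s^2 - 69*s + 15*sqrt(2)*s - 9*sqrt(2) + 50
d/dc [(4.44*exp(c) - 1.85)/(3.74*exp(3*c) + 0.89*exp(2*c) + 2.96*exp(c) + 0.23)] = (-33.2112*exp(3*c) + 16.8054*exp(2*c) + 3.293*exp(c) + 6.4972)*exp(c)/(13.9876*exp(6*c) + 6.6572*exp(5*c) + 22.9329*exp(4*c) + 6.9892*exp(3*c) + 9.171*exp(2*c) + 1.3616*exp(c) + 0.0529)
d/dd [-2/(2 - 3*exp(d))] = -6*exp(d)/(3*exp(d) - 2)^2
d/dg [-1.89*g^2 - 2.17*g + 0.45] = -3.78*g - 2.17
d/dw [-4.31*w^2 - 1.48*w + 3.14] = -8.62*w - 1.48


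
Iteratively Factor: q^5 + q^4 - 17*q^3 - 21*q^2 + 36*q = (q)*(q^4 + q^3 - 17*q^2 - 21*q + 36) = q*(q - 4)*(q^3 + 5*q^2 + 3*q - 9) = q*(q - 4)*(q - 1)*(q^2 + 6*q + 9) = q*(q - 4)*(q - 1)*(q + 3)*(q + 3)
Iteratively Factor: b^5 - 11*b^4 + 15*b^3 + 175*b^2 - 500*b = (b)*(b^4 - 11*b^3 + 15*b^2 + 175*b - 500) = b*(b - 5)*(b^3 - 6*b^2 - 15*b + 100) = b*(b - 5)*(b + 4)*(b^2 - 10*b + 25) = b*(b - 5)^2*(b + 4)*(b - 5)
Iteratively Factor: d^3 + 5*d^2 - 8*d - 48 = (d - 3)*(d^2 + 8*d + 16) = (d - 3)*(d + 4)*(d + 4)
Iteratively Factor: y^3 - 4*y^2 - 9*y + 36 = (y - 4)*(y^2 - 9) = (y - 4)*(y - 3)*(y + 3)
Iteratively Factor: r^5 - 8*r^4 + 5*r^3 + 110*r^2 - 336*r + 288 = (r - 3)*(r^4 - 5*r^3 - 10*r^2 + 80*r - 96) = (r - 4)*(r - 3)*(r^3 - r^2 - 14*r + 24) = (r - 4)*(r - 3)*(r - 2)*(r^2 + r - 12) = (r - 4)*(r - 3)^2*(r - 2)*(r + 4)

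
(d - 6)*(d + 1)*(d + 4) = d^3 - d^2 - 26*d - 24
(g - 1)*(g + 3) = g^2 + 2*g - 3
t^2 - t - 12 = (t - 4)*(t + 3)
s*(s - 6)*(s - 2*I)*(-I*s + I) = -I*s^4 - 2*s^3 + 7*I*s^3 + 14*s^2 - 6*I*s^2 - 12*s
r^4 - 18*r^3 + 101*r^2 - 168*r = r*(r - 8)*(r - 7)*(r - 3)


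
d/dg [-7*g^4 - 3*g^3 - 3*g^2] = g*(-28*g^2 - 9*g - 6)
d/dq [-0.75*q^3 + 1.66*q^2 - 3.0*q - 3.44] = -2.25*q^2 + 3.32*q - 3.0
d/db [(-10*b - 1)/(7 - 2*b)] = -72/(2*b - 7)^2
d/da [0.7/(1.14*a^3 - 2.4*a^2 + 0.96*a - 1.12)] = (-2.394*a^2 + 3.36*a - 0.672)/(1.14*a^3 - 2.4*a^2 + 0.96*a - 1.12)^2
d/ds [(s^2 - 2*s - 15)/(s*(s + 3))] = 5/s^2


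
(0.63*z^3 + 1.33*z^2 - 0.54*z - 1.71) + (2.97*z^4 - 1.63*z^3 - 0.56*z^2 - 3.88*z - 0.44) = 2.97*z^4 - 1.0*z^3 + 0.77*z^2 - 4.42*z - 2.15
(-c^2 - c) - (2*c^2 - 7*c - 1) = -3*c^2 + 6*c + 1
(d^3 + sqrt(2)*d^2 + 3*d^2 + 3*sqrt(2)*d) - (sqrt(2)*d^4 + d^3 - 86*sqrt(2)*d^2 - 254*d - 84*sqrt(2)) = -sqrt(2)*d^4 + 3*d^2 + 87*sqrt(2)*d^2 + 3*sqrt(2)*d + 254*d + 84*sqrt(2)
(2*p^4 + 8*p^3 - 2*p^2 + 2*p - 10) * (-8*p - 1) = -16*p^5 - 66*p^4 + 8*p^3 - 14*p^2 + 78*p + 10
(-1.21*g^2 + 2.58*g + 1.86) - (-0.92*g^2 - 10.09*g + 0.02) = -0.29*g^2 + 12.67*g + 1.84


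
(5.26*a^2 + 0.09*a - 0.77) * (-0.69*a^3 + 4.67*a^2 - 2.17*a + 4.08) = -3.6294*a^5 + 24.5021*a^4 - 10.4626*a^3 + 17.6696*a^2 + 2.0381*a - 3.1416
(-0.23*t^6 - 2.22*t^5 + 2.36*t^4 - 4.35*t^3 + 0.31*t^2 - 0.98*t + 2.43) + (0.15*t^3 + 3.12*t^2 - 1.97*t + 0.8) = -0.23*t^6 - 2.22*t^5 + 2.36*t^4 - 4.2*t^3 + 3.43*t^2 - 2.95*t + 3.23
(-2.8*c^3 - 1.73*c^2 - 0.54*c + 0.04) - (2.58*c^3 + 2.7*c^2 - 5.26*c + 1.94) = -5.38*c^3 - 4.43*c^2 + 4.72*c - 1.9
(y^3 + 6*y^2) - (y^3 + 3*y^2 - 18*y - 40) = 3*y^2 + 18*y + 40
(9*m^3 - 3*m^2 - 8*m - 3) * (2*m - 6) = 18*m^4 - 60*m^3 + 2*m^2 + 42*m + 18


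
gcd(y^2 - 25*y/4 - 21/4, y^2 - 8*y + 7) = y - 7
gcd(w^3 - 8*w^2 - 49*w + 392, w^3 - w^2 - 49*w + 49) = w^2 - 49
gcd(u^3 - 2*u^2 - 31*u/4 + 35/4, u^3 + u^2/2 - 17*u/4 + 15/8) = u + 5/2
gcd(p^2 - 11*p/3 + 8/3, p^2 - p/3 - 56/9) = p - 8/3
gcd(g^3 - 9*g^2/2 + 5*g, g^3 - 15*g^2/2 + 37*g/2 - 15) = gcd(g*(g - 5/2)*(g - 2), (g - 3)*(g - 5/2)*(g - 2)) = g^2 - 9*g/2 + 5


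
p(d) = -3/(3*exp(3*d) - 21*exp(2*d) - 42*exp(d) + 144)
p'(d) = -3*(-9*exp(3*d) + 42*exp(2*d) + 42*exp(d))/(3*exp(3*d) - 21*exp(2*d) - 42*exp(d) + 144)^2 = (3*exp(2*d) - 14*exp(d) - 14)*exp(d)/(exp(3*d) - 7*exp(2*d) - 14*exp(d) + 48)^2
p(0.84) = 0.10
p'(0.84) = -0.77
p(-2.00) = -0.02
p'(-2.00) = -0.00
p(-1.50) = -0.02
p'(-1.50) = -0.00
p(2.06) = 0.10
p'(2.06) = 5.00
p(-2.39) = -0.02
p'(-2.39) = -0.00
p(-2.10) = -0.02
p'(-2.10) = -0.00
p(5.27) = -0.00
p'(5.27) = 0.00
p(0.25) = -0.05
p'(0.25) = -0.08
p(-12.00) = -0.02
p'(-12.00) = 0.00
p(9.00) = 0.00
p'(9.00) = 0.00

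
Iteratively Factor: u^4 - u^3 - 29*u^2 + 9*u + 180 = (u - 5)*(u^3 + 4*u^2 - 9*u - 36) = (u - 5)*(u + 3)*(u^2 + u - 12) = (u - 5)*(u - 3)*(u + 3)*(u + 4)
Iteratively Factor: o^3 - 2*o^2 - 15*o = (o - 5)*(o^2 + 3*o) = (o - 5)*(o + 3)*(o)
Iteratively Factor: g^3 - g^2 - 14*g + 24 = (g - 3)*(g^2 + 2*g - 8) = (g - 3)*(g - 2)*(g + 4)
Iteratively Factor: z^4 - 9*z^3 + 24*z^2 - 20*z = (z - 2)*(z^3 - 7*z^2 + 10*z) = z*(z - 2)*(z^2 - 7*z + 10) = z*(z - 5)*(z - 2)*(z - 2)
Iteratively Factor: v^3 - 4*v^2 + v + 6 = (v + 1)*(v^2 - 5*v + 6) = (v - 3)*(v + 1)*(v - 2)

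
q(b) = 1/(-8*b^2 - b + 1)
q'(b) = (16*b + 1)/(-8*b^2 - b + 1)^2 = (16*b + 1)/(8*b^2 + b - 1)^2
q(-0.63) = -0.65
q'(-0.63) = -3.80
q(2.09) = -0.03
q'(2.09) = 0.03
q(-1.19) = -0.11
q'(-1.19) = -0.22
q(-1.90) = -0.04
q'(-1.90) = -0.04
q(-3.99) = -0.01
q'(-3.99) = -0.00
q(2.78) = -0.02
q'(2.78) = 0.01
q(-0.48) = -2.75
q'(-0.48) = -50.64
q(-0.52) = -1.55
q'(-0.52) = -17.69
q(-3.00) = -0.01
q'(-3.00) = -0.01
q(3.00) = -0.01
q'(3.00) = 0.01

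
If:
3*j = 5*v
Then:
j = 5*v/3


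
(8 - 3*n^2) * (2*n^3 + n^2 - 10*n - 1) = -6*n^5 - 3*n^4 + 46*n^3 + 11*n^2 - 80*n - 8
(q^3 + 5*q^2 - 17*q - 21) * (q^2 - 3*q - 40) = q^5 + 2*q^4 - 72*q^3 - 170*q^2 + 743*q + 840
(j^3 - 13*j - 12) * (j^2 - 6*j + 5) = j^5 - 6*j^4 - 8*j^3 + 66*j^2 + 7*j - 60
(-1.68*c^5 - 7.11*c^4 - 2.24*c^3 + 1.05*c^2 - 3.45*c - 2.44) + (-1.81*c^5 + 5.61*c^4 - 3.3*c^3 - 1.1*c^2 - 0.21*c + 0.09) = -3.49*c^5 - 1.5*c^4 - 5.54*c^3 - 0.05*c^2 - 3.66*c - 2.35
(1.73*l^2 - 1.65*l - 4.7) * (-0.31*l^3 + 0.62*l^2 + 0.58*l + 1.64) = -0.5363*l^5 + 1.5841*l^4 + 1.4374*l^3 - 1.0338*l^2 - 5.432*l - 7.708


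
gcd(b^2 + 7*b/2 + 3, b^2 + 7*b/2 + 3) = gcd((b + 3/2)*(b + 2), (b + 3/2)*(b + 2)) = b^2 + 7*b/2 + 3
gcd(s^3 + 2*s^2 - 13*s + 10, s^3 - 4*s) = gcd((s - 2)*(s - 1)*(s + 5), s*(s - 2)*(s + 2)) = s - 2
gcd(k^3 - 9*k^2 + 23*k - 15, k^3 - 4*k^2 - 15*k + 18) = k - 1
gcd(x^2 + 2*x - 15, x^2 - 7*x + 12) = x - 3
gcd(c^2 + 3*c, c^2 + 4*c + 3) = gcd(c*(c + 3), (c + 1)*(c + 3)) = c + 3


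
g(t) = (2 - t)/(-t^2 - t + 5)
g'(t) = (2 - t)*(2*t + 1)/(-t^2 - t + 5)^2 - 1/(-t^2 - t + 5) = (t^2 + t - (t - 2)*(2*t + 1) - 5)/(t^2 + t - 5)^2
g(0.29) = 0.37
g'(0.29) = -0.09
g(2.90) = 0.14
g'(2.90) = 0.00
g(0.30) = 0.37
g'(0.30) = -0.09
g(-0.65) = 0.51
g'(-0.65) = -0.22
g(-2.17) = 1.69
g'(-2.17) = -2.71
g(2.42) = 0.13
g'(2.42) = 0.08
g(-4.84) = -0.50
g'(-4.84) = -0.25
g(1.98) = -0.02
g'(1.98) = 1.23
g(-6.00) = -0.32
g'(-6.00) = -0.10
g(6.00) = 0.11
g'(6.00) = -0.01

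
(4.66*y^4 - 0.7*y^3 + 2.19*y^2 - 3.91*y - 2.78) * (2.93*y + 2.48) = 13.6538*y^5 + 9.5058*y^4 + 4.6807*y^3 - 6.0251*y^2 - 17.8422*y - 6.8944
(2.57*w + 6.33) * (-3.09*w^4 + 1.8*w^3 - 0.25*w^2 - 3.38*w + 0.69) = -7.9413*w^5 - 14.9337*w^4 + 10.7515*w^3 - 10.2691*w^2 - 19.6221*w + 4.3677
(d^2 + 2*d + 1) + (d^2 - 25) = 2*d^2 + 2*d - 24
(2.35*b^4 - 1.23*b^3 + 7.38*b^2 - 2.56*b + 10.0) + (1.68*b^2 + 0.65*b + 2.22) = 2.35*b^4 - 1.23*b^3 + 9.06*b^2 - 1.91*b + 12.22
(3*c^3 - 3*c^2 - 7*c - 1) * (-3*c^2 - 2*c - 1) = -9*c^5 + 3*c^4 + 24*c^3 + 20*c^2 + 9*c + 1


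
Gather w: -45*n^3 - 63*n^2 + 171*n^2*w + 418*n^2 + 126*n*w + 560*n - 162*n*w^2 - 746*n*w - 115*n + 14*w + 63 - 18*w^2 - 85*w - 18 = -45*n^3 + 355*n^2 + 445*n + w^2*(-162*n - 18) + w*(171*n^2 - 620*n - 71) + 45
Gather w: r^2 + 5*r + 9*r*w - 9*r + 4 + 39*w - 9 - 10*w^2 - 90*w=r^2 - 4*r - 10*w^2 + w*(9*r - 51) - 5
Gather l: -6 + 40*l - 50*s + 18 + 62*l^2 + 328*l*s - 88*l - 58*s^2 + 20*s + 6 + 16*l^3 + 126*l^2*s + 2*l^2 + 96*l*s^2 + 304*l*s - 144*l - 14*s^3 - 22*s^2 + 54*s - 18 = 16*l^3 + l^2*(126*s + 64) + l*(96*s^2 + 632*s - 192) - 14*s^3 - 80*s^2 + 24*s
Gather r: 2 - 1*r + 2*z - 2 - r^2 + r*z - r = -r^2 + r*(z - 2) + 2*z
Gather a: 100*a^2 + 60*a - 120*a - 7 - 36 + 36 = 100*a^2 - 60*a - 7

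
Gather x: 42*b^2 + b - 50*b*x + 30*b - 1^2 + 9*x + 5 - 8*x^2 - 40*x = 42*b^2 + 31*b - 8*x^2 + x*(-50*b - 31) + 4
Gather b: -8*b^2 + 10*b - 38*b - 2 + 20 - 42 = -8*b^2 - 28*b - 24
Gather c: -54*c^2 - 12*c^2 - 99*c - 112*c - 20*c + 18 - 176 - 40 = -66*c^2 - 231*c - 198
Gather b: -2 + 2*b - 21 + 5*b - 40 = 7*b - 63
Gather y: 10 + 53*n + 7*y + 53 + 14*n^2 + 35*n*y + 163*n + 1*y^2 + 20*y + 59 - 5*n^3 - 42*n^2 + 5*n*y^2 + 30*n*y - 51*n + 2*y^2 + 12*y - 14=-5*n^3 - 28*n^2 + 165*n + y^2*(5*n + 3) + y*(65*n + 39) + 108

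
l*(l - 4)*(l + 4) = l^3 - 16*l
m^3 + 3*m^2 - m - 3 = (m - 1)*(m + 1)*(m + 3)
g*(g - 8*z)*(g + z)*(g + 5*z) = g^4 - 2*g^3*z - 43*g^2*z^2 - 40*g*z^3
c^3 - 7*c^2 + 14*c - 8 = (c - 4)*(c - 2)*(c - 1)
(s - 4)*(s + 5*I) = s^2 - 4*s + 5*I*s - 20*I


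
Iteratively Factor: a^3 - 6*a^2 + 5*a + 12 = (a - 4)*(a^2 - 2*a - 3) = (a - 4)*(a + 1)*(a - 3)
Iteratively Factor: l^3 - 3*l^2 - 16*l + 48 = (l + 4)*(l^2 - 7*l + 12) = (l - 4)*(l + 4)*(l - 3)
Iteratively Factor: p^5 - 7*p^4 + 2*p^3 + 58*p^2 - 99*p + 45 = (p - 1)*(p^4 - 6*p^3 - 4*p^2 + 54*p - 45) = (p - 1)^2*(p^3 - 5*p^2 - 9*p + 45) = (p - 3)*(p - 1)^2*(p^2 - 2*p - 15) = (p - 5)*(p - 3)*(p - 1)^2*(p + 3)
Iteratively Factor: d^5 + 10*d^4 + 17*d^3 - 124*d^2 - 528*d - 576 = (d - 4)*(d^4 + 14*d^3 + 73*d^2 + 168*d + 144) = (d - 4)*(d + 4)*(d^3 + 10*d^2 + 33*d + 36) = (d - 4)*(d + 3)*(d + 4)*(d^2 + 7*d + 12) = (d - 4)*(d + 3)*(d + 4)^2*(d + 3)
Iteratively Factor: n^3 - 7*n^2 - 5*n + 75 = (n + 3)*(n^2 - 10*n + 25) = (n - 5)*(n + 3)*(n - 5)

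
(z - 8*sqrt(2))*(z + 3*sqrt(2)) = z^2 - 5*sqrt(2)*z - 48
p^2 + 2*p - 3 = (p - 1)*(p + 3)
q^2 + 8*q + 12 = (q + 2)*(q + 6)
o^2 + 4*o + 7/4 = (o + 1/2)*(o + 7/2)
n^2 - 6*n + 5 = (n - 5)*(n - 1)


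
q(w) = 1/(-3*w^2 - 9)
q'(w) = 6*w/(-3*w^2 - 9)^2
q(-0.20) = -0.11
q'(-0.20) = -0.01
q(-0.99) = -0.08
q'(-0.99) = -0.04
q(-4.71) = -0.01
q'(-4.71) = -0.00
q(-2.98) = -0.03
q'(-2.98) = -0.01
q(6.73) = -0.01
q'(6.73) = 0.00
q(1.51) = -0.06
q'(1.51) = 0.04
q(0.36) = -0.11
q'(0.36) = 0.02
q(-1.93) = -0.05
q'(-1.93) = -0.03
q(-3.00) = -0.03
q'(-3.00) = -0.01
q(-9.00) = 0.00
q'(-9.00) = 0.00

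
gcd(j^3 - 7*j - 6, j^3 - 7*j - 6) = j^3 - 7*j - 6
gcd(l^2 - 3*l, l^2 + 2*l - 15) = l - 3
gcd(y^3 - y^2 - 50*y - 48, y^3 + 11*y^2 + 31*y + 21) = y + 1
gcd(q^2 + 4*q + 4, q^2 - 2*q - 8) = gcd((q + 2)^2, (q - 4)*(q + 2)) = q + 2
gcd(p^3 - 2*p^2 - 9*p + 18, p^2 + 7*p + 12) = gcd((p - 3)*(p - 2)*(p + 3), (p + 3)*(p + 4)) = p + 3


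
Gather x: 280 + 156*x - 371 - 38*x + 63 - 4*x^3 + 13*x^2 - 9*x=-4*x^3 + 13*x^2 + 109*x - 28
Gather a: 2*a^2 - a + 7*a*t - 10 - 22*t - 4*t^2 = 2*a^2 + a*(7*t - 1) - 4*t^2 - 22*t - 10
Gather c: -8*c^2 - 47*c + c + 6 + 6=-8*c^2 - 46*c + 12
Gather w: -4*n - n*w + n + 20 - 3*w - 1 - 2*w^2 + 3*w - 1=-n*w - 3*n - 2*w^2 + 18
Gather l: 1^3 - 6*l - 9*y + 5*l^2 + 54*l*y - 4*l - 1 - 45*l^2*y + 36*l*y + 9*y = l^2*(5 - 45*y) + l*(90*y - 10)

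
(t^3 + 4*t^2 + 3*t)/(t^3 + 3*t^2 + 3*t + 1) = t*(t + 3)/(t^2 + 2*t + 1)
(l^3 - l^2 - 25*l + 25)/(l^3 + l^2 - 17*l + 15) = (l - 5)/(l - 3)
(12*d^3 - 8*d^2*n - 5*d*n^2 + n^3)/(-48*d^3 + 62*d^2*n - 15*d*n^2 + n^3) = (-2*d - n)/(8*d - n)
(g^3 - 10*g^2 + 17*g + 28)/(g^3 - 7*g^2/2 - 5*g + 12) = 2*(g^2 - 6*g - 7)/(2*g^2 + g - 6)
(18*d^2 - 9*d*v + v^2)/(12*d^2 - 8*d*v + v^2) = (-3*d + v)/(-2*d + v)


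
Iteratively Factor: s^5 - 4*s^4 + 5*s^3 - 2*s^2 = (s - 1)*(s^4 - 3*s^3 + 2*s^2) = s*(s - 1)*(s^3 - 3*s^2 + 2*s) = s*(s - 1)^2*(s^2 - 2*s) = s^2*(s - 1)^2*(s - 2)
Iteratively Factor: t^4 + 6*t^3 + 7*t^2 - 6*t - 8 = (t - 1)*(t^3 + 7*t^2 + 14*t + 8) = (t - 1)*(t + 4)*(t^2 + 3*t + 2) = (t - 1)*(t + 1)*(t + 4)*(t + 2)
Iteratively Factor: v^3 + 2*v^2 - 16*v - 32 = (v + 2)*(v^2 - 16) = (v - 4)*(v + 2)*(v + 4)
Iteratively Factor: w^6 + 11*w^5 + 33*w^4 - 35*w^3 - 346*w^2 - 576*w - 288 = (w + 2)*(w^5 + 9*w^4 + 15*w^3 - 65*w^2 - 216*w - 144) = (w - 3)*(w + 2)*(w^4 + 12*w^3 + 51*w^2 + 88*w + 48) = (w - 3)*(w + 1)*(w + 2)*(w^3 + 11*w^2 + 40*w + 48) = (w - 3)*(w + 1)*(w + 2)*(w + 4)*(w^2 + 7*w + 12) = (w - 3)*(w + 1)*(w + 2)*(w + 3)*(w + 4)*(w + 4)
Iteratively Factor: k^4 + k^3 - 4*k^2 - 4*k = (k - 2)*(k^3 + 3*k^2 + 2*k) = k*(k - 2)*(k^2 + 3*k + 2) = k*(k - 2)*(k + 1)*(k + 2)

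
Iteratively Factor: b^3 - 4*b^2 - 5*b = (b - 5)*(b^2 + b) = b*(b - 5)*(b + 1)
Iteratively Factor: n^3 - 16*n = (n - 4)*(n^2 + 4*n) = n*(n - 4)*(n + 4)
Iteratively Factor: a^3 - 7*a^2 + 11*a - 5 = (a - 1)*(a^2 - 6*a + 5) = (a - 5)*(a - 1)*(a - 1)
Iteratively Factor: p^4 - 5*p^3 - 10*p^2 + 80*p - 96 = (p - 4)*(p^3 - p^2 - 14*p + 24) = (p - 4)*(p - 3)*(p^2 + 2*p - 8) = (p - 4)*(p - 3)*(p - 2)*(p + 4)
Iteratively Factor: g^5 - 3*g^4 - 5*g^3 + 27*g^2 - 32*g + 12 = (g - 1)*(g^4 - 2*g^3 - 7*g^2 + 20*g - 12) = (g - 1)*(g + 3)*(g^3 - 5*g^2 + 8*g - 4) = (g - 2)*(g - 1)*(g + 3)*(g^2 - 3*g + 2) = (g - 2)^2*(g - 1)*(g + 3)*(g - 1)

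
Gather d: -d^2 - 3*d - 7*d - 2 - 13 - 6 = -d^2 - 10*d - 21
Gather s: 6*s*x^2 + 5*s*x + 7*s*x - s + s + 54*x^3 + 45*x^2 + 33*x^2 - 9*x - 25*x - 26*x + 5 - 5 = s*(6*x^2 + 12*x) + 54*x^3 + 78*x^2 - 60*x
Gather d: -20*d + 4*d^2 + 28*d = 4*d^2 + 8*d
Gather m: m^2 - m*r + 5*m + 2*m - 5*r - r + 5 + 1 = m^2 + m*(7 - r) - 6*r + 6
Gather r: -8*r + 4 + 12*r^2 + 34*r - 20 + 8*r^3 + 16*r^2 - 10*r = 8*r^3 + 28*r^2 + 16*r - 16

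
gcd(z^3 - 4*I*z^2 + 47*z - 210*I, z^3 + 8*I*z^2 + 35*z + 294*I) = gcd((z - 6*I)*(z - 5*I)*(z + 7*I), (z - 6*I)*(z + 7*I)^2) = z^2 + I*z + 42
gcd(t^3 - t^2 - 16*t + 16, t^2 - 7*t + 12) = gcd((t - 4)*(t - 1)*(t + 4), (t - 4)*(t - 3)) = t - 4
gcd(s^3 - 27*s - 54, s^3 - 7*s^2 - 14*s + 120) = s - 6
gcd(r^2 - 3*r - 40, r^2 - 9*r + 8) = r - 8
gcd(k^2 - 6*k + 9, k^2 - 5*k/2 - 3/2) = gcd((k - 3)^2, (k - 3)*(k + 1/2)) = k - 3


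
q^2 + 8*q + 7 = (q + 1)*(q + 7)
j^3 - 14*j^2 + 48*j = j*(j - 8)*(j - 6)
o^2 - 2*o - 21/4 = (o - 7/2)*(o + 3/2)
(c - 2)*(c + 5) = c^2 + 3*c - 10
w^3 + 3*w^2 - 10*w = w*(w - 2)*(w + 5)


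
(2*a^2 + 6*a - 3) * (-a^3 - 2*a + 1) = -2*a^5 - 6*a^4 - a^3 - 10*a^2 + 12*a - 3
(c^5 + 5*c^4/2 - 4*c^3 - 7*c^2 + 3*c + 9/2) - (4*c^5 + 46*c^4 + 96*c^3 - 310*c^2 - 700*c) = -3*c^5 - 87*c^4/2 - 100*c^3 + 303*c^2 + 703*c + 9/2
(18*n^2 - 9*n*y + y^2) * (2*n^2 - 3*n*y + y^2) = 36*n^4 - 72*n^3*y + 47*n^2*y^2 - 12*n*y^3 + y^4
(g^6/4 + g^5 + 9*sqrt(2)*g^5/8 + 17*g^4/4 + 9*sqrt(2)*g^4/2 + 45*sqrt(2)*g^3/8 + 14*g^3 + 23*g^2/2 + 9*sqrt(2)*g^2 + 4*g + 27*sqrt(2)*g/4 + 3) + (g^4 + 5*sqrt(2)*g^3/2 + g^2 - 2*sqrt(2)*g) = g^6/4 + g^5 + 9*sqrt(2)*g^5/8 + 21*g^4/4 + 9*sqrt(2)*g^4/2 + 65*sqrt(2)*g^3/8 + 14*g^3 + 25*g^2/2 + 9*sqrt(2)*g^2 + 4*g + 19*sqrt(2)*g/4 + 3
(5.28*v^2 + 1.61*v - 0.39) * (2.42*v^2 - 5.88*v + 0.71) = 12.7776*v^4 - 27.1502*v^3 - 6.6618*v^2 + 3.4363*v - 0.2769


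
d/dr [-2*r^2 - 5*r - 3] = -4*r - 5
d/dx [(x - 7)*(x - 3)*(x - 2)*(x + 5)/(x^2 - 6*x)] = (2*x^5 - 25*x^4 + 84*x^3 - 49*x^2 + 420*x - 1260)/(x^2*(x^2 - 12*x + 36))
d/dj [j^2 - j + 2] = 2*j - 1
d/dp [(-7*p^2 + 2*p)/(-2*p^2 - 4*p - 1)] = 2*(16*p^2 + 7*p - 1)/(4*p^4 + 16*p^3 + 20*p^2 + 8*p + 1)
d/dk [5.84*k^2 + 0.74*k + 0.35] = 11.68*k + 0.74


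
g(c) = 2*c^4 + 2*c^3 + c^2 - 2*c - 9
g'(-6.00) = -1526.00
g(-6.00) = 2199.00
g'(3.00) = 274.00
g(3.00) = 210.00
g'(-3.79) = -358.91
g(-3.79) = 316.72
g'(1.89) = 77.22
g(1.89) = 29.81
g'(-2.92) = -155.86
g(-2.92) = 100.97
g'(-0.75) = -3.50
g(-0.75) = -7.15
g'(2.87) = 242.28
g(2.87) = 176.47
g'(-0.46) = -2.43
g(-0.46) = -7.97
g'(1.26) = 26.05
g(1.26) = -0.89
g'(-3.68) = -326.79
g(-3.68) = 279.02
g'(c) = 8*c^3 + 6*c^2 + 2*c - 2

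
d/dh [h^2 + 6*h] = 2*h + 6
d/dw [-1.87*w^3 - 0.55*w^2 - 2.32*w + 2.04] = -5.61*w^2 - 1.1*w - 2.32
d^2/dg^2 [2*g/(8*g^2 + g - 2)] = 4*(g*(16*g + 1)^2 - (24*g + 1)*(8*g^2 + g - 2))/(8*g^2 + g - 2)^3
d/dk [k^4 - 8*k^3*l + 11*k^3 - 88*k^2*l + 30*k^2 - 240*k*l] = 4*k^3 - 24*k^2*l + 33*k^2 - 176*k*l + 60*k - 240*l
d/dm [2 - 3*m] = -3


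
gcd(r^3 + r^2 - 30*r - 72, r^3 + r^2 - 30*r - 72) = r^3 + r^2 - 30*r - 72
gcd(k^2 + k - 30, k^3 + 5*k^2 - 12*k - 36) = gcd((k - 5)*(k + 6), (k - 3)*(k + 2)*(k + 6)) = k + 6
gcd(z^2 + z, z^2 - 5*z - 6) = z + 1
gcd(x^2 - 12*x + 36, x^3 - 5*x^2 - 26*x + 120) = x - 6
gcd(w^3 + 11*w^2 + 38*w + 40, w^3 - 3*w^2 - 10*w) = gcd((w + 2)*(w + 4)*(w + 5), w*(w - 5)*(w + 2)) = w + 2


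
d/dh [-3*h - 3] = -3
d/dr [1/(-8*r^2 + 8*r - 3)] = 8*(2*r - 1)/(8*r^2 - 8*r + 3)^2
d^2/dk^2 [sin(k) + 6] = -sin(k)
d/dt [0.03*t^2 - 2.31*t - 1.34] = 0.06*t - 2.31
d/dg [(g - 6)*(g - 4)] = 2*g - 10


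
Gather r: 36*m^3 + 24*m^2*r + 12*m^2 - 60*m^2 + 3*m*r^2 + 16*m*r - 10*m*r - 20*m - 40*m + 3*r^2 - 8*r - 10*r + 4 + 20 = 36*m^3 - 48*m^2 - 60*m + r^2*(3*m + 3) + r*(24*m^2 + 6*m - 18) + 24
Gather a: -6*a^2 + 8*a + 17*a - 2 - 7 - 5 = -6*a^2 + 25*a - 14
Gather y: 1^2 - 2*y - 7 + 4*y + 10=2*y + 4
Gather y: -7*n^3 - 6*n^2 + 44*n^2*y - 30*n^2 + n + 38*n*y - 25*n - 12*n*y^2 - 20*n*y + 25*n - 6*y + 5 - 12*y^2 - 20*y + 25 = -7*n^3 - 36*n^2 + n + y^2*(-12*n - 12) + y*(44*n^2 + 18*n - 26) + 30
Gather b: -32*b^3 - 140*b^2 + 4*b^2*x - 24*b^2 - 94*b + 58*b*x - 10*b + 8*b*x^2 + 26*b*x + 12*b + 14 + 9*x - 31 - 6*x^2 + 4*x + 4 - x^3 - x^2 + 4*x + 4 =-32*b^3 + b^2*(4*x - 164) + b*(8*x^2 + 84*x - 92) - x^3 - 7*x^2 + 17*x - 9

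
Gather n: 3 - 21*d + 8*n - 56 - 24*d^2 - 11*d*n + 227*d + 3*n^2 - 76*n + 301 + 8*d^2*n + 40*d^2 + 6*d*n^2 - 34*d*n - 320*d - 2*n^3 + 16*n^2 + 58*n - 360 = 16*d^2 - 114*d - 2*n^3 + n^2*(6*d + 19) + n*(8*d^2 - 45*d - 10) - 112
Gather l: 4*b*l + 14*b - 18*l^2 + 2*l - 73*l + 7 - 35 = 14*b - 18*l^2 + l*(4*b - 71) - 28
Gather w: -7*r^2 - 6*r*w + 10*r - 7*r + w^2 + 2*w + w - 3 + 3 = -7*r^2 + 3*r + w^2 + w*(3 - 6*r)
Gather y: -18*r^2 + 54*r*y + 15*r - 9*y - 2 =-18*r^2 + 15*r + y*(54*r - 9) - 2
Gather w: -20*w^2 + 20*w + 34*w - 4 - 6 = -20*w^2 + 54*w - 10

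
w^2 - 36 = (w - 6)*(w + 6)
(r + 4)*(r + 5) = r^2 + 9*r + 20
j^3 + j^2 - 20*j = j*(j - 4)*(j + 5)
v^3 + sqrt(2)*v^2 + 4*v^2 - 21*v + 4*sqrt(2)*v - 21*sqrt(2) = (v - 3)*(v + 7)*(v + sqrt(2))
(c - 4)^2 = c^2 - 8*c + 16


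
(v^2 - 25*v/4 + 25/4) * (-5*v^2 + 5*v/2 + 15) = -5*v^4 + 135*v^3/4 - 255*v^2/8 - 625*v/8 + 375/4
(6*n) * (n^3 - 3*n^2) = 6*n^4 - 18*n^3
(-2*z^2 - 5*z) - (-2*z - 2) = -2*z^2 - 3*z + 2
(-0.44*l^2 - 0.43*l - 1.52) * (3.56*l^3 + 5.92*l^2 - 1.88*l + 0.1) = -1.5664*l^5 - 4.1356*l^4 - 7.1296*l^3 - 8.234*l^2 + 2.8146*l - 0.152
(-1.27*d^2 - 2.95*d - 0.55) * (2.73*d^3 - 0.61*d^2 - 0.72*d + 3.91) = -3.4671*d^5 - 7.2788*d^4 + 1.2124*d^3 - 2.5062*d^2 - 11.1385*d - 2.1505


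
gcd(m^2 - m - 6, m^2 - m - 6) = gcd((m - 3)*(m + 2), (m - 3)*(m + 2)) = m^2 - m - 6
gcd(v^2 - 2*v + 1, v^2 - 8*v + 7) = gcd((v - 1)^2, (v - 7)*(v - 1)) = v - 1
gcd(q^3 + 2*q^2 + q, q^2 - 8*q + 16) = 1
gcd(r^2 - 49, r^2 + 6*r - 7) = r + 7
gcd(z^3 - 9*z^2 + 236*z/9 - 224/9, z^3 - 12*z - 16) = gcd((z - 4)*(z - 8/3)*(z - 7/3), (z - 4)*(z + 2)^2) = z - 4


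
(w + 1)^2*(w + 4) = w^3 + 6*w^2 + 9*w + 4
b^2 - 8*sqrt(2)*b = b*(b - 8*sqrt(2))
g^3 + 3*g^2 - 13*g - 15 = (g - 3)*(g + 1)*(g + 5)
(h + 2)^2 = h^2 + 4*h + 4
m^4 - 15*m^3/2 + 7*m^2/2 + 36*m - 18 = (m - 6)*(m - 3)*(m - 1/2)*(m + 2)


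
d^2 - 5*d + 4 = (d - 4)*(d - 1)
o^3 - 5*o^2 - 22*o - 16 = (o - 8)*(o + 1)*(o + 2)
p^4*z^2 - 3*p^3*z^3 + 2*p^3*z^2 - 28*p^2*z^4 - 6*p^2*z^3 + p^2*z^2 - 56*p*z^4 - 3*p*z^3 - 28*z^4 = (p - 7*z)*(p + 4*z)*(p*z + z)^2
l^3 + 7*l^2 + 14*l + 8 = (l + 1)*(l + 2)*(l + 4)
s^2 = s^2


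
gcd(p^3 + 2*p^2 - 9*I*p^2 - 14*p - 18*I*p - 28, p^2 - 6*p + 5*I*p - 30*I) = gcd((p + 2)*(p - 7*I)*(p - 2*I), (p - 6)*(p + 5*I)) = 1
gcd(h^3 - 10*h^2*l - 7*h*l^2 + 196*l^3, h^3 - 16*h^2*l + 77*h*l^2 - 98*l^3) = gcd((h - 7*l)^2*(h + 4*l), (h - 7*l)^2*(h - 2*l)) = h^2 - 14*h*l + 49*l^2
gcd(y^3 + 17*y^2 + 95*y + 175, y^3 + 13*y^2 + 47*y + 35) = y^2 + 12*y + 35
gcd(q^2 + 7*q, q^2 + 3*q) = q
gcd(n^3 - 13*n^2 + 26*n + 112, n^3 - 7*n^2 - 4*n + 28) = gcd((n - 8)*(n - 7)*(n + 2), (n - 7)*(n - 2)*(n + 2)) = n^2 - 5*n - 14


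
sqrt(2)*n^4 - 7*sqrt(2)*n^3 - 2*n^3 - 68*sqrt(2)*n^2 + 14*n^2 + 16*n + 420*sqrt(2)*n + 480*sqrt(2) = (n - 8)*(n - 6*sqrt(2))*(n + 5*sqrt(2))*(sqrt(2)*n + sqrt(2))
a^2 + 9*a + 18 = (a + 3)*(a + 6)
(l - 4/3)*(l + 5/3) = l^2 + l/3 - 20/9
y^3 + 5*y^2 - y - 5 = (y - 1)*(y + 1)*(y + 5)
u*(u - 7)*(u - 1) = u^3 - 8*u^2 + 7*u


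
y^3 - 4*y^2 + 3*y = y*(y - 3)*(y - 1)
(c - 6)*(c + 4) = c^2 - 2*c - 24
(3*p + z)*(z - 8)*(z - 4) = 3*p*z^2 - 36*p*z + 96*p + z^3 - 12*z^2 + 32*z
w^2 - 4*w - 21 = (w - 7)*(w + 3)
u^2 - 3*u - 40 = (u - 8)*(u + 5)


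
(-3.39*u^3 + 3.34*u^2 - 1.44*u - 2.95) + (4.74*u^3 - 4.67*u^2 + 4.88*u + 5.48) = 1.35*u^3 - 1.33*u^2 + 3.44*u + 2.53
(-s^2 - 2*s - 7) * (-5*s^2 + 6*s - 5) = 5*s^4 + 4*s^3 + 28*s^2 - 32*s + 35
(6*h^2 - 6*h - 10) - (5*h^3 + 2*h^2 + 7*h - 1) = -5*h^3 + 4*h^2 - 13*h - 9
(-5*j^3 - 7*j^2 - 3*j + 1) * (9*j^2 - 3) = -45*j^5 - 63*j^4 - 12*j^3 + 30*j^2 + 9*j - 3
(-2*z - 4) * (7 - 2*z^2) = 4*z^3 + 8*z^2 - 14*z - 28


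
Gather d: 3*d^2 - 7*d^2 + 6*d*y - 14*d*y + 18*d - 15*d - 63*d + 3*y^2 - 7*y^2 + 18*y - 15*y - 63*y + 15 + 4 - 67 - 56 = -4*d^2 + d*(-8*y - 60) - 4*y^2 - 60*y - 104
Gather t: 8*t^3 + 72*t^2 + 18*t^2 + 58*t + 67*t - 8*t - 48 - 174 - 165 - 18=8*t^3 + 90*t^2 + 117*t - 405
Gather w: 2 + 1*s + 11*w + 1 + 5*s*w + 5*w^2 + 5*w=s + 5*w^2 + w*(5*s + 16) + 3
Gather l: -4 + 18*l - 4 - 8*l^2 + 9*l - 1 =-8*l^2 + 27*l - 9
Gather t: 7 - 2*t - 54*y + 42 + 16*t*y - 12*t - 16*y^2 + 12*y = t*(16*y - 14) - 16*y^2 - 42*y + 49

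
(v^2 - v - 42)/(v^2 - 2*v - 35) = (v + 6)/(v + 5)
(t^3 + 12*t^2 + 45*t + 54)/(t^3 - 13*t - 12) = (t^2 + 9*t + 18)/(t^2 - 3*t - 4)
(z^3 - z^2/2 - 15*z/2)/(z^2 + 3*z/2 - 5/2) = z*(z - 3)/(z - 1)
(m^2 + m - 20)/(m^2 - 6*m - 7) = (-m^2 - m + 20)/(-m^2 + 6*m + 7)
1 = 1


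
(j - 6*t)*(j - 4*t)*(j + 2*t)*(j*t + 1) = j^4*t - 8*j^3*t^2 + j^3 + 4*j^2*t^3 - 8*j^2*t + 48*j*t^4 + 4*j*t^2 + 48*t^3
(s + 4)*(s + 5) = s^2 + 9*s + 20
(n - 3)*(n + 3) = n^2 - 9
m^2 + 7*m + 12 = (m + 3)*(m + 4)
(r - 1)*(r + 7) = r^2 + 6*r - 7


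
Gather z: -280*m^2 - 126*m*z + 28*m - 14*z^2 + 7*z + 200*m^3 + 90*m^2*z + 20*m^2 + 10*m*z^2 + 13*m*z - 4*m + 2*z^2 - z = 200*m^3 - 260*m^2 + 24*m + z^2*(10*m - 12) + z*(90*m^2 - 113*m + 6)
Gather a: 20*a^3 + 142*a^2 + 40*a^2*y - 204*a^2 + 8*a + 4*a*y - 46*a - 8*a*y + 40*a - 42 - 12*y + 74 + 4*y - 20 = 20*a^3 + a^2*(40*y - 62) + a*(2 - 4*y) - 8*y + 12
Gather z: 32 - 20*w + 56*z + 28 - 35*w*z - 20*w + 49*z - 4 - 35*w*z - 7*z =-40*w + z*(98 - 70*w) + 56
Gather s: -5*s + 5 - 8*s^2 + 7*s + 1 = -8*s^2 + 2*s + 6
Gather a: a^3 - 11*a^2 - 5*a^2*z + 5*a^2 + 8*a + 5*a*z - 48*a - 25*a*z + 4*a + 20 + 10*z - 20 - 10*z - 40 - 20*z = a^3 + a^2*(-5*z - 6) + a*(-20*z - 36) - 20*z - 40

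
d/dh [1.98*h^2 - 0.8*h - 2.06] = 3.96*h - 0.8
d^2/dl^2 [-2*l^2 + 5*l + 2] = -4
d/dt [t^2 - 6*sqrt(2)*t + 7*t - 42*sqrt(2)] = 2*t - 6*sqrt(2) + 7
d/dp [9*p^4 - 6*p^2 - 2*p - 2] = 36*p^3 - 12*p - 2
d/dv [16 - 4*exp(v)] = -4*exp(v)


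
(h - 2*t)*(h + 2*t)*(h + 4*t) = h^3 + 4*h^2*t - 4*h*t^2 - 16*t^3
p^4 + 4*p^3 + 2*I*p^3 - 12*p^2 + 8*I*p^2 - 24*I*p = p*(p - 2)*(p + 6)*(p + 2*I)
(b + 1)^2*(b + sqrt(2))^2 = b^4 + 2*b^3 + 2*sqrt(2)*b^3 + 3*b^2 + 4*sqrt(2)*b^2 + 2*sqrt(2)*b + 4*b + 2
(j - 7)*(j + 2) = j^2 - 5*j - 14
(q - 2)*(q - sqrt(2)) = q^2 - 2*q - sqrt(2)*q + 2*sqrt(2)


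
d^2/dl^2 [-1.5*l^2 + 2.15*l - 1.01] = -3.00000000000000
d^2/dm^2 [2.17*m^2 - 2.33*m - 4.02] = 4.34000000000000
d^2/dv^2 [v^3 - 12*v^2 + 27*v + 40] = 6*v - 24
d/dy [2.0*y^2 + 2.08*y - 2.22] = 4.0*y + 2.08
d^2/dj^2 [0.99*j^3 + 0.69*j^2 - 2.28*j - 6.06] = 5.94*j + 1.38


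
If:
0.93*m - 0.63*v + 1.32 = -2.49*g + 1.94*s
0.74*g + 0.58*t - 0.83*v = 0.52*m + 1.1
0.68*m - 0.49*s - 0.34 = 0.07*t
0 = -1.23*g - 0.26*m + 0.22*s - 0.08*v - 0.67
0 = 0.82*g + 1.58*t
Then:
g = -0.42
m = 1.94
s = 1.96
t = 0.22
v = -2.76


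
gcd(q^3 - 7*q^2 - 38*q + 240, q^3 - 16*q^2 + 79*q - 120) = q^2 - 13*q + 40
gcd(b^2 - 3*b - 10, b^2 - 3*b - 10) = b^2 - 3*b - 10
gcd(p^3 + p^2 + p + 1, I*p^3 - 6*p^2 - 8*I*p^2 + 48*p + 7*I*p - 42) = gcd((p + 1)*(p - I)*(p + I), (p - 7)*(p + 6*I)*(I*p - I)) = 1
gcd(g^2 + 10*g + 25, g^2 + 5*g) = g + 5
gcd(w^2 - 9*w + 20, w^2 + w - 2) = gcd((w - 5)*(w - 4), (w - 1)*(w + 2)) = 1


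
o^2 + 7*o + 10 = (o + 2)*(o + 5)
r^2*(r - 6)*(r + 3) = r^4 - 3*r^3 - 18*r^2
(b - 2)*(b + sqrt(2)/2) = b^2 - 2*b + sqrt(2)*b/2 - sqrt(2)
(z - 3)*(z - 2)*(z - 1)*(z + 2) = z^4 - 4*z^3 - z^2 + 16*z - 12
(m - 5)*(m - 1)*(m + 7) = m^3 + m^2 - 37*m + 35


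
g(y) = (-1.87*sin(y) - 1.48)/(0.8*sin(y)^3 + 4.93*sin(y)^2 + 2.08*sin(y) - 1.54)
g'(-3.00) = -1.36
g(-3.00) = 0.70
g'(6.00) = 0.88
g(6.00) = 0.55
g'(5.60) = 0.71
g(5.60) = 0.27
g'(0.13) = 5.69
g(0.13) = 1.45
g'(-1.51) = 0.28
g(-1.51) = 0.77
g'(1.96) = -0.45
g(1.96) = -0.61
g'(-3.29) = -6.60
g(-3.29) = 1.57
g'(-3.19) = -3.28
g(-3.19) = 1.10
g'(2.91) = -15.50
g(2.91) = 2.41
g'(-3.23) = -4.22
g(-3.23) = 1.25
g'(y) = (-1.87*sin(y) - 1.48)*(-2.4*sin(y)^2*cos(y) - 9.86*sin(y)*cos(y) - 2.08*cos(y))/(0.8*sin(y)^3 + 4.93*sin(y)^2 + 2.08*sin(y) - 1.54)^2 - 1.87*cos(y)/(0.8*sin(y)^3 + 4.93*sin(y)^2 + 2.08*sin(y) - 1.54)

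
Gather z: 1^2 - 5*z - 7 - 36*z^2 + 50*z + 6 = -36*z^2 + 45*z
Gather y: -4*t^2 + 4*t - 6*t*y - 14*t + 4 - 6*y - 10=-4*t^2 - 10*t + y*(-6*t - 6) - 6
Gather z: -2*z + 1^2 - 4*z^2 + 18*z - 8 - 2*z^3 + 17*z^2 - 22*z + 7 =-2*z^3 + 13*z^2 - 6*z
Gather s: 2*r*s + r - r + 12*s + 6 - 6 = s*(2*r + 12)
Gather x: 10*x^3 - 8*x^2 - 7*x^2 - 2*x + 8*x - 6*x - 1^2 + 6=10*x^3 - 15*x^2 + 5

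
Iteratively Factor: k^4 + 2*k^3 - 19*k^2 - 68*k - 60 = (k + 2)*(k^3 - 19*k - 30) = (k - 5)*(k + 2)*(k^2 + 5*k + 6) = (k - 5)*(k + 2)*(k + 3)*(k + 2)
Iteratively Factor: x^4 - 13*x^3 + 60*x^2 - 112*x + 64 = (x - 4)*(x^3 - 9*x^2 + 24*x - 16) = (x - 4)^2*(x^2 - 5*x + 4) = (x - 4)^3*(x - 1)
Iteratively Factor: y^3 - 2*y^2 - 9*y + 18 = (y - 3)*(y^2 + y - 6) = (y - 3)*(y - 2)*(y + 3)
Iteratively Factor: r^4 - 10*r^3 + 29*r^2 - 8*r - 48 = (r - 4)*(r^3 - 6*r^2 + 5*r + 12) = (r - 4)^2*(r^2 - 2*r - 3) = (r - 4)^2*(r + 1)*(r - 3)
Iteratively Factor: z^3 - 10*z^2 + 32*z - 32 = (z - 4)*(z^2 - 6*z + 8) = (z - 4)^2*(z - 2)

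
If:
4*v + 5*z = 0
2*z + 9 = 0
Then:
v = 45/8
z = -9/2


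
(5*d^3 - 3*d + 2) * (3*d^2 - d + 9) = 15*d^5 - 5*d^4 + 36*d^3 + 9*d^2 - 29*d + 18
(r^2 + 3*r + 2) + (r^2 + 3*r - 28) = 2*r^2 + 6*r - 26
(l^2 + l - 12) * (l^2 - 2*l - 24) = l^4 - l^3 - 38*l^2 + 288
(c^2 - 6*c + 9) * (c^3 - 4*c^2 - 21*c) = c^5 - 10*c^4 + 12*c^3 + 90*c^2 - 189*c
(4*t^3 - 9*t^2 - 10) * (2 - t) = -4*t^4 + 17*t^3 - 18*t^2 + 10*t - 20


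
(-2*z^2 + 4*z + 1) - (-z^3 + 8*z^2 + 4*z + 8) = z^3 - 10*z^2 - 7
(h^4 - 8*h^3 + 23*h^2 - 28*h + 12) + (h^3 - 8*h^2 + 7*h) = h^4 - 7*h^3 + 15*h^2 - 21*h + 12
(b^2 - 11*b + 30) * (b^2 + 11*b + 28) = b^4 - 63*b^2 + 22*b + 840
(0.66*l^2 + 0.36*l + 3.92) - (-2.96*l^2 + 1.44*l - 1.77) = 3.62*l^2 - 1.08*l + 5.69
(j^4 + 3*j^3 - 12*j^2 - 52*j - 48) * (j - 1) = j^5 + 2*j^4 - 15*j^3 - 40*j^2 + 4*j + 48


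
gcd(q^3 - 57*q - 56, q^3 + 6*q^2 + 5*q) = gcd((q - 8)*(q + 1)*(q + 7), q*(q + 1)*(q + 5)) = q + 1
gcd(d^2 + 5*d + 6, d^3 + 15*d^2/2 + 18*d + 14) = d + 2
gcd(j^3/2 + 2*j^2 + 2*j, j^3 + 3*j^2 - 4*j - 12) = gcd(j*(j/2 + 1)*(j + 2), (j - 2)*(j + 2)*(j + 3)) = j + 2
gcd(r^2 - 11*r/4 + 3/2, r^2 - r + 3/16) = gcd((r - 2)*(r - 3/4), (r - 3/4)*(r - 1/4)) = r - 3/4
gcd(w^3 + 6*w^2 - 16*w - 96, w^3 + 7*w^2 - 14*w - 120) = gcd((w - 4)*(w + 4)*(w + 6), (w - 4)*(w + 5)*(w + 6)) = w^2 + 2*w - 24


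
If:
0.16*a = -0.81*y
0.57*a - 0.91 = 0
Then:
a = 1.60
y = -0.32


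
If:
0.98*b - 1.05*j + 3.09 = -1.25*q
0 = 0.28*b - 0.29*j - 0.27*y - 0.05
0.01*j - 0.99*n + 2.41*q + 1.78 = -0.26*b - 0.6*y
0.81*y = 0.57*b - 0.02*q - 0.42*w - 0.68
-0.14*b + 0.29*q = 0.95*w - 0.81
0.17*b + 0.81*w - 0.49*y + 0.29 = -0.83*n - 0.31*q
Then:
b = -1.62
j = 0.50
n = -1.98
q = -0.78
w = 0.85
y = -2.41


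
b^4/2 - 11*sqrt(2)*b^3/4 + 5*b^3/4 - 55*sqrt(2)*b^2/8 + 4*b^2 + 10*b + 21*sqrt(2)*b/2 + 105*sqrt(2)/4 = (b/2 + sqrt(2)/2)*(b + 5/2)*(b - 7*sqrt(2)/2)*(b - 3*sqrt(2))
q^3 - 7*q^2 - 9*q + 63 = (q - 7)*(q - 3)*(q + 3)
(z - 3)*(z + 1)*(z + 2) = z^3 - 7*z - 6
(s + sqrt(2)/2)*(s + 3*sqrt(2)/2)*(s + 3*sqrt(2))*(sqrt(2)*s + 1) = sqrt(2)*s^4 + 11*s^3 + 37*sqrt(2)*s^2/2 + 45*s/2 + 9*sqrt(2)/2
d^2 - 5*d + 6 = (d - 3)*(d - 2)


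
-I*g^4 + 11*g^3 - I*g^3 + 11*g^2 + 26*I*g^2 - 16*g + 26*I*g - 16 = (g + 1)*(g + 2*I)*(g + 8*I)*(-I*g + 1)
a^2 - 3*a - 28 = (a - 7)*(a + 4)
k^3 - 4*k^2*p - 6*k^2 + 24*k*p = k*(k - 6)*(k - 4*p)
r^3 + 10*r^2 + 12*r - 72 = (r - 2)*(r + 6)^2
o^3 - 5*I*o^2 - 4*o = o*(o - 4*I)*(o - I)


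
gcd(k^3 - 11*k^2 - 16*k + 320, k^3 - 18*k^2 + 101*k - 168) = k - 8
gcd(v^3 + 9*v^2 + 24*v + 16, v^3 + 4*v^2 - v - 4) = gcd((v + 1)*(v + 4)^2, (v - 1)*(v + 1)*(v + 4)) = v^2 + 5*v + 4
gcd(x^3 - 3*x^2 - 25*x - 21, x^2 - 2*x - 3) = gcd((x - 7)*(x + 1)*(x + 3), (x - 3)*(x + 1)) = x + 1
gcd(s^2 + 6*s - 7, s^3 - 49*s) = s + 7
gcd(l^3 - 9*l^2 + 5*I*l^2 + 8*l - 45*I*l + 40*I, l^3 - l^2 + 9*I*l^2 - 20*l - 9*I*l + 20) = l^2 + l*(-1 + 5*I) - 5*I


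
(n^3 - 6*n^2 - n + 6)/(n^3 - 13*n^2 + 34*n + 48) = (n - 1)/(n - 8)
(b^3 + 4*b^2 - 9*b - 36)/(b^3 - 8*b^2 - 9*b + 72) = (b + 4)/(b - 8)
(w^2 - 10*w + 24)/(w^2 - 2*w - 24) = (w - 4)/(w + 4)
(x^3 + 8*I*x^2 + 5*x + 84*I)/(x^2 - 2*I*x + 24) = (x^2 + 4*I*x + 21)/(x - 6*I)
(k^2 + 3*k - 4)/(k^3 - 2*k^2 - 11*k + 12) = (k + 4)/(k^2 - k - 12)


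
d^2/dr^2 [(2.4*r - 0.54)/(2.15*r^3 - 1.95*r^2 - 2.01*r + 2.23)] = (66.564*r^5 - 90.3258*r^4 + 75.2184*r^3 - 136.40004*r^2 + 65.4534*r + 12.455352)/(9.938375*r^9 - 27.041625*r^8 - 3.34755*r^7 + 74.0712*r^6 - 52.96608*r^5 - 56.01753*r^4 + 76.397514*r^3 - 2.06319600000001*r^2 - 29.986587*r + 11.089567)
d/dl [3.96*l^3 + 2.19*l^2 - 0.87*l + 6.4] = 11.88*l^2 + 4.38*l - 0.87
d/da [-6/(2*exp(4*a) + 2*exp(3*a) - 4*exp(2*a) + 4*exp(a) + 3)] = (48*exp(3*a) + 36*exp(2*a) - 48*exp(a) + 24)*exp(a)/(2*exp(4*a) + 2*exp(3*a) - 4*exp(2*a) + 4*exp(a) + 3)^2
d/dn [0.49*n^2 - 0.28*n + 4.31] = 0.98*n - 0.28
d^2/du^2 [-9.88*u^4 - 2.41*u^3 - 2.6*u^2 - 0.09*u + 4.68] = -118.56*u^2 - 14.46*u - 5.2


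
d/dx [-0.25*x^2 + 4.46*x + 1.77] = 4.46 - 0.5*x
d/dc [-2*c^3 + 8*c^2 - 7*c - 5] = -6*c^2 + 16*c - 7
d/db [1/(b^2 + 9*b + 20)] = (-2*b - 9)/(b^2 + 9*b + 20)^2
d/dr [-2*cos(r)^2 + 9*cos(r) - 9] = (4*cos(r) - 9)*sin(r)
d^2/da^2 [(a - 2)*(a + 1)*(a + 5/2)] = 6*a + 3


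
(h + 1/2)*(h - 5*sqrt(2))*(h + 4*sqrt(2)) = h^3 - sqrt(2)*h^2 + h^2/2 - 40*h - sqrt(2)*h/2 - 20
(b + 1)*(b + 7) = b^2 + 8*b + 7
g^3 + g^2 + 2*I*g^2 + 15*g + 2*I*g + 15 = (g + 1)*(g - 3*I)*(g + 5*I)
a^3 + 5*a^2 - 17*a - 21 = (a - 3)*(a + 1)*(a + 7)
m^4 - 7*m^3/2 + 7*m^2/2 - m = m*(m - 2)*(m - 1)*(m - 1/2)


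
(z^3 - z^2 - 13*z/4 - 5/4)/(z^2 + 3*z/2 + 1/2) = z - 5/2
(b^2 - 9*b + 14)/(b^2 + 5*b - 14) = (b - 7)/(b + 7)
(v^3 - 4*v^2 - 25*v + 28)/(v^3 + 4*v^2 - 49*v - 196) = (v - 1)/(v + 7)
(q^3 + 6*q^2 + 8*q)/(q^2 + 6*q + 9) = q*(q^2 + 6*q + 8)/(q^2 + 6*q + 9)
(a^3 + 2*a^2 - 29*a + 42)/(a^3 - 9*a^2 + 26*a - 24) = (a + 7)/(a - 4)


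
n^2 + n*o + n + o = (n + 1)*(n + o)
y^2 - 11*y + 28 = (y - 7)*(y - 4)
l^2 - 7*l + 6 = (l - 6)*(l - 1)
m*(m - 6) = m^2 - 6*m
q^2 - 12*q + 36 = (q - 6)^2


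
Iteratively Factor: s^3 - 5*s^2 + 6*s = (s - 2)*(s^2 - 3*s) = s*(s - 2)*(s - 3)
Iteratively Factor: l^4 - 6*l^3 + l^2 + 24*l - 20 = (l - 2)*(l^3 - 4*l^2 - 7*l + 10) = (l - 2)*(l + 2)*(l^2 - 6*l + 5) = (l - 5)*(l - 2)*(l + 2)*(l - 1)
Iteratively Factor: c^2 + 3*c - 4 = (c + 4)*(c - 1)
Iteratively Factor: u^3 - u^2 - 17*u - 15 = (u + 1)*(u^2 - 2*u - 15) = (u + 1)*(u + 3)*(u - 5)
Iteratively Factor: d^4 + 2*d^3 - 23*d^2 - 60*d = (d - 5)*(d^3 + 7*d^2 + 12*d) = (d - 5)*(d + 4)*(d^2 + 3*d) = (d - 5)*(d + 3)*(d + 4)*(d)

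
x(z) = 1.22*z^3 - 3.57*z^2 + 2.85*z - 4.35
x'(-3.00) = 57.21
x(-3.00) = -77.97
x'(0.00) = 2.85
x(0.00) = -4.35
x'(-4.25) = 99.30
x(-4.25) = -174.60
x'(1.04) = -0.62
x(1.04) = -3.87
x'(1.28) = -0.29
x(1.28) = -3.99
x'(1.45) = 0.19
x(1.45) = -4.00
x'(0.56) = -0.00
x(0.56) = -3.66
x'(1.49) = 0.34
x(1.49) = -3.99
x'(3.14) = 16.52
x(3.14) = 7.17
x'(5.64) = 79.00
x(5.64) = 117.04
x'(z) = 3.66*z^2 - 7.14*z + 2.85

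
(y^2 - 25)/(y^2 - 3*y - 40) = (y - 5)/(y - 8)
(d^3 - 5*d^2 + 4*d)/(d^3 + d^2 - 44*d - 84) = d*(d^2 - 5*d + 4)/(d^3 + d^2 - 44*d - 84)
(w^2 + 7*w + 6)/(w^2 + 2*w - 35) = (w^2 + 7*w + 6)/(w^2 + 2*w - 35)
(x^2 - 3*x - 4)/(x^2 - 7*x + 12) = (x + 1)/(x - 3)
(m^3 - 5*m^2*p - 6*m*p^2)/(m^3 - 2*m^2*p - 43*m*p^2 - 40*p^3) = m*(-m + 6*p)/(-m^2 + 3*m*p + 40*p^2)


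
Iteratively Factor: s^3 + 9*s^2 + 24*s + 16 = (s + 1)*(s^2 + 8*s + 16) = (s + 1)*(s + 4)*(s + 4)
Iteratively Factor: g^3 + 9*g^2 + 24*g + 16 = (g + 4)*(g^2 + 5*g + 4) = (g + 1)*(g + 4)*(g + 4)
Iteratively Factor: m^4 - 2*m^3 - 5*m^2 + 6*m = (m - 3)*(m^3 + m^2 - 2*m) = (m - 3)*(m + 2)*(m^2 - m) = (m - 3)*(m - 1)*(m + 2)*(m)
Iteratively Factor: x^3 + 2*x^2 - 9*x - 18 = (x + 2)*(x^2 - 9) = (x + 2)*(x + 3)*(x - 3)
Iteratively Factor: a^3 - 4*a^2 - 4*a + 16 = (a + 2)*(a^2 - 6*a + 8) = (a - 4)*(a + 2)*(a - 2)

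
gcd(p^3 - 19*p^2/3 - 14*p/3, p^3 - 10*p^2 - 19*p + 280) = p - 7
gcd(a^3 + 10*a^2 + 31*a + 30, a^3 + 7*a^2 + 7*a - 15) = a^2 + 8*a + 15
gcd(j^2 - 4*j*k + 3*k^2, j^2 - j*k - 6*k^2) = j - 3*k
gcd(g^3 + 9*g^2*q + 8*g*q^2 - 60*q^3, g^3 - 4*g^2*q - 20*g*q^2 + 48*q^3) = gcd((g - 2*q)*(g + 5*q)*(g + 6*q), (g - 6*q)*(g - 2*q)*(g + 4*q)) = -g + 2*q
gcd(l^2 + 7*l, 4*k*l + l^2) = l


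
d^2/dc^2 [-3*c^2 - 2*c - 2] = -6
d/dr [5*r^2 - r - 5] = 10*r - 1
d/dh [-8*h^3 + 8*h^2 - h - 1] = -24*h^2 + 16*h - 1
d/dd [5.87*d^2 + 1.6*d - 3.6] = 11.74*d + 1.6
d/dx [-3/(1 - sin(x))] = -3*cos(x)/(sin(x) - 1)^2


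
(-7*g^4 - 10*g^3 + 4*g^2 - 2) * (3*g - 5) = -21*g^5 + 5*g^4 + 62*g^3 - 20*g^2 - 6*g + 10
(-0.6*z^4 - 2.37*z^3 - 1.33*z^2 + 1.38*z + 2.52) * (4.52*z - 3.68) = -2.712*z^5 - 8.5044*z^4 + 2.71*z^3 + 11.132*z^2 + 6.312*z - 9.2736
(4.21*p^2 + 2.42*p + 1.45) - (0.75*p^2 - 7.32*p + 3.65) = 3.46*p^2 + 9.74*p - 2.2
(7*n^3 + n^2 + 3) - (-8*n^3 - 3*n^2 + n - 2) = 15*n^3 + 4*n^2 - n + 5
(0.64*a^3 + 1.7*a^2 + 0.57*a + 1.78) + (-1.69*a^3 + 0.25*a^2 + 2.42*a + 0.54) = -1.05*a^3 + 1.95*a^2 + 2.99*a + 2.32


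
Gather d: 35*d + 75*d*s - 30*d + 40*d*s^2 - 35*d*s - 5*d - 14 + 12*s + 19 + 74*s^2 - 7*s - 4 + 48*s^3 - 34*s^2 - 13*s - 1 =d*(40*s^2 + 40*s) + 48*s^3 + 40*s^2 - 8*s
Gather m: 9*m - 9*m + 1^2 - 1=0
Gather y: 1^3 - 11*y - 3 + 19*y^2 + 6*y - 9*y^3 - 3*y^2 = -9*y^3 + 16*y^2 - 5*y - 2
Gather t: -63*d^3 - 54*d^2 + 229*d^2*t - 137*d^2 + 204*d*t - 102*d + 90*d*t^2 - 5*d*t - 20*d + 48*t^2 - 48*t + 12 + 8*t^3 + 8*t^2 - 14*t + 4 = -63*d^3 - 191*d^2 - 122*d + 8*t^3 + t^2*(90*d + 56) + t*(229*d^2 + 199*d - 62) + 16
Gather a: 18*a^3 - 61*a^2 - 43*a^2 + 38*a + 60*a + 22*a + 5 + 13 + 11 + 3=18*a^3 - 104*a^2 + 120*a + 32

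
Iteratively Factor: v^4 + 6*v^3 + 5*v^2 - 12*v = (v + 4)*(v^3 + 2*v^2 - 3*v) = (v + 3)*(v + 4)*(v^2 - v) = (v - 1)*(v + 3)*(v + 4)*(v)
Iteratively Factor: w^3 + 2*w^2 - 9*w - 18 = (w + 2)*(w^2 - 9) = (w + 2)*(w + 3)*(w - 3)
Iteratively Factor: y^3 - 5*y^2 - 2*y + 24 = (y + 2)*(y^2 - 7*y + 12) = (y - 4)*(y + 2)*(y - 3)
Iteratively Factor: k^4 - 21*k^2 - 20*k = (k + 4)*(k^3 - 4*k^2 - 5*k) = (k + 1)*(k + 4)*(k^2 - 5*k) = k*(k + 1)*(k + 4)*(k - 5)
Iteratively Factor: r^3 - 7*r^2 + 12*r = (r)*(r^2 - 7*r + 12) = r*(r - 4)*(r - 3)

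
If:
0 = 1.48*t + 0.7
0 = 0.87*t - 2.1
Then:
No Solution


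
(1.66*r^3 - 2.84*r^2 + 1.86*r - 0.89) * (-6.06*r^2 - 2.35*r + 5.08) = -10.0596*r^5 + 13.3094*r^4 + 3.8352*r^3 - 13.4048*r^2 + 11.5403*r - 4.5212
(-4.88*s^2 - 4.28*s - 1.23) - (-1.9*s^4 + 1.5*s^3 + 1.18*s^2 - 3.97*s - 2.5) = 1.9*s^4 - 1.5*s^3 - 6.06*s^2 - 0.31*s + 1.27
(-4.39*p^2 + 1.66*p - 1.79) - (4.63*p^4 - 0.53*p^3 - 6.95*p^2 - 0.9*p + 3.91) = -4.63*p^4 + 0.53*p^3 + 2.56*p^2 + 2.56*p - 5.7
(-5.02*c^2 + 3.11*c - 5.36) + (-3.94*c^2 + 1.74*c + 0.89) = -8.96*c^2 + 4.85*c - 4.47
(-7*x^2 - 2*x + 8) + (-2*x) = -7*x^2 - 4*x + 8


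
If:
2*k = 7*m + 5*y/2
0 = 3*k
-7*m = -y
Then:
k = 0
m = 0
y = 0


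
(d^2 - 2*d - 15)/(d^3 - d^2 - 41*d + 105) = (d + 3)/(d^2 + 4*d - 21)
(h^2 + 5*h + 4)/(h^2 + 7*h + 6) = (h + 4)/(h + 6)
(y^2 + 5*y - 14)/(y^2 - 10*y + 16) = (y + 7)/(y - 8)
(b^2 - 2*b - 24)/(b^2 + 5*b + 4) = (b - 6)/(b + 1)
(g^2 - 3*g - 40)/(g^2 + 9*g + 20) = (g - 8)/(g + 4)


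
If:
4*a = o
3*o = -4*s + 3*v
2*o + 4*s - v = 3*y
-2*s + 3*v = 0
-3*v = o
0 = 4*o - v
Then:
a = 0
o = 0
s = 0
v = 0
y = 0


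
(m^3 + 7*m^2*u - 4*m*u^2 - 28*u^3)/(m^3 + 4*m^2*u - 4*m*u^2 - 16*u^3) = (m + 7*u)/(m + 4*u)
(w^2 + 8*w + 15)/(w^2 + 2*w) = (w^2 + 8*w + 15)/(w*(w + 2))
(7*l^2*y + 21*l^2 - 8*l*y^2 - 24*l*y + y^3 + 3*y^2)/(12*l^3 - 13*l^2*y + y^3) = (-7*l*y - 21*l + y^2 + 3*y)/(-12*l^2 + l*y + y^2)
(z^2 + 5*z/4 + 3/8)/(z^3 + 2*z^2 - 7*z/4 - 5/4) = (4*z + 3)/(2*(2*z^2 + 3*z - 5))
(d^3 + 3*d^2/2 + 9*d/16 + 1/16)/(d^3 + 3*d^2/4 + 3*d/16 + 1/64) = 4*(d + 1)/(4*d + 1)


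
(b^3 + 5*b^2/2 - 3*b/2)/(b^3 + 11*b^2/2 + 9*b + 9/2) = b*(2*b - 1)/(2*b^2 + 5*b + 3)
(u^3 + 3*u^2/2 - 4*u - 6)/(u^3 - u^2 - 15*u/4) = 2*(u^2 - 4)/(u*(2*u - 5))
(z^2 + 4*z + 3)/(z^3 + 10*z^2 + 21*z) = (z + 1)/(z*(z + 7))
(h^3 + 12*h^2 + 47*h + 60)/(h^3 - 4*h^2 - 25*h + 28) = (h^2 + 8*h + 15)/(h^2 - 8*h + 7)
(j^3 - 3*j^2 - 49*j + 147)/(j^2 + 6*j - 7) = (j^2 - 10*j + 21)/(j - 1)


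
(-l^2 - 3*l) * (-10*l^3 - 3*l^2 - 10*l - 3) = 10*l^5 + 33*l^4 + 19*l^3 + 33*l^2 + 9*l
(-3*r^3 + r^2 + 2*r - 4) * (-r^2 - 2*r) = 3*r^5 + 5*r^4 - 4*r^3 + 8*r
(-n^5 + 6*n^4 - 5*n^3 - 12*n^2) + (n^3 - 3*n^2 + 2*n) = -n^5 + 6*n^4 - 4*n^3 - 15*n^2 + 2*n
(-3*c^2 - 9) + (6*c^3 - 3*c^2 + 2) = 6*c^3 - 6*c^2 - 7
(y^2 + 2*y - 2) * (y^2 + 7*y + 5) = y^4 + 9*y^3 + 17*y^2 - 4*y - 10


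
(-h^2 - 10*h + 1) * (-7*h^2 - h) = 7*h^4 + 71*h^3 + 3*h^2 - h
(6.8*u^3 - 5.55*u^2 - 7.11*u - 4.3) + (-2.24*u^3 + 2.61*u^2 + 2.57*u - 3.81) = 4.56*u^3 - 2.94*u^2 - 4.54*u - 8.11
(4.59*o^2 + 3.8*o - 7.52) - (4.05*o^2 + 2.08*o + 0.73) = 0.54*o^2 + 1.72*o - 8.25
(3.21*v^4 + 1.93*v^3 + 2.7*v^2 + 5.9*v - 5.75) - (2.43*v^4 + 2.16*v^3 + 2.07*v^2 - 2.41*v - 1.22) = 0.78*v^4 - 0.23*v^3 + 0.63*v^2 + 8.31*v - 4.53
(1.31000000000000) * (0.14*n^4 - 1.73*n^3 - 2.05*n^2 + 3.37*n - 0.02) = 0.1834*n^4 - 2.2663*n^3 - 2.6855*n^2 + 4.4147*n - 0.0262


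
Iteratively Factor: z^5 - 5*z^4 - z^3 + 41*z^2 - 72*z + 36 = (z + 3)*(z^4 - 8*z^3 + 23*z^2 - 28*z + 12) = (z - 2)*(z + 3)*(z^3 - 6*z^2 + 11*z - 6) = (z - 3)*(z - 2)*(z + 3)*(z^2 - 3*z + 2) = (z - 3)*(z - 2)^2*(z + 3)*(z - 1)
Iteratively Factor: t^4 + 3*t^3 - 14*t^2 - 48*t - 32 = (t - 4)*(t^3 + 7*t^2 + 14*t + 8) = (t - 4)*(t + 2)*(t^2 + 5*t + 4) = (t - 4)*(t + 2)*(t + 4)*(t + 1)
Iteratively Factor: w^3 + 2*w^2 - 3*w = (w + 3)*(w^2 - w) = (w - 1)*(w + 3)*(w)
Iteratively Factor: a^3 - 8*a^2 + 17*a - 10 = (a - 1)*(a^2 - 7*a + 10) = (a - 2)*(a - 1)*(a - 5)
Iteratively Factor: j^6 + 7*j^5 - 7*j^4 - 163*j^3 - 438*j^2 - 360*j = (j + 4)*(j^5 + 3*j^4 - 19*j^3 - 87*j^2 - 90*j) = (j + 2)*(j + 4)*(j^4 + j^3 - 21*j^2 - 45*j) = j*(j + 2)*(j + 4)*(j^3 + j^2 - 21*j - 45) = j*(j - 5)*(j + 2)*(j + 4)*(j^2 + 6*j + 9) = j*(j - 5)*(j + 2)*(j + 3)*(j + 4)*(j + 3)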